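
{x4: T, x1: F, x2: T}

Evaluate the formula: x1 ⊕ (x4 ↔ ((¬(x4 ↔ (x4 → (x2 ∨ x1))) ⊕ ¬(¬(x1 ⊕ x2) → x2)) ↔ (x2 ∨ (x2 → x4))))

F

x2 ∨ x1 = T ∨ F = T
x4 → (x2 ∨ x1) = T → T = T
x4 ↔ (x4 → (x2 ∨ x1)) = T ↔ T = T
¬(x4 ↔ (x4 → (x2 ∨ x1))) = ¬T = F
x1 ⊕ x2 = F ⊕ T = T
¬(x1 ⊕ x2) = ¬T = F
¬(x1 ⊕ x2) → x2 = F → T = T
¬(¬(x1 ⊕ x2) → x2) = ¬T = F
¬(x4 ↔ (x4 → (x2 ∨ x1))) ⊕ ¬(¬(x1 ⊕ x2) → x2) = F ⊕ F = F
x2 → x4 = T → T = T
x2 ∨ (x2 → x4) = T ∨ T = T
(¬(x4 ↔ (x4 → (x2 ∨ x1))) ⊕ ¬(¬(x1 ⊕ x2) → x2)) ↔ (x2 ∨ (x2 → x4)) = F ↔ T = F
x4 ↔ ((¬(x4 ↔ (x4 → (x2 ∨ x1))) ⊕ ¬(¬(x1 ⊕ x2) → x2)) ↔ (x2 ∨ (x2 → x4))) = T ↔ F = F
x1 ⊕ (x4 ↔ ((¬(x4 ↔ (x4 → (x2 ∨ x1))) ⊕ ¬(¬(x1 ⊕ x2) → x2)) ↔ (x2 ∨ (x2 → x4)))) = F ⊕ F = F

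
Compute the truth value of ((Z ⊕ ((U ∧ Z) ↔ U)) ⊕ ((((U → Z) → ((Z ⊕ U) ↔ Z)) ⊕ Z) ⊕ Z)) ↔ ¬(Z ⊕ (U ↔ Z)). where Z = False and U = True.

U ∧ Z = True ∧ False = False
(U ∧ Z) ↔ U = False ↔ True = False
Z ⊕ ((U ∧ Z) ↔ U) = False ⊕ False = False
U → Z = True → False = False
Z ⊕ U = False ⊕ True = True
(Z ⊕ U) ↔ Z = True ↔ False = False
(U → Z) → ((Z ⊕ U) ↔ Z) = False → False = True
((U → Z) → ((Z ⊕ U) ↔ Z)) ⊕ Z = True ⊕ False = True
(((U → Z) → ((Z ⊕ U) ↔ Z)) ⊕ Z) ⊕ Z = True ⊕ False = True
(Z ⊕ ((U ∧ Z) ↔ U)) ⊕ ((((U → Z) → ((Z ⊕ U) ↔ Z)) ⊕ Z) ⊕ Z) = False ⊕ True = True
U ↔ Z = True ↔ False = False
Z ⊕ (U ↔ Z) = False ⊕ False = False
¬(Z ⊕ (U ↔ Z)) = ¬False = True
((Z ⊕ ((U ∧ Z) ↔ U)) ⊕ ((((U → Z) → ((Z ⊕ U) ↔ Z)) ⊕ Z) ⊕ Z)) ↔ ¬(Z ⊕ (U ↔ Z)) = True ↔ True = True

True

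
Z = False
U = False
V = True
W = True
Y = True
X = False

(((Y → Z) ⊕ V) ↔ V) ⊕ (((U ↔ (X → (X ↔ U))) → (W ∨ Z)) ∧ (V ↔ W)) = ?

False

Y → Z = True → False = False
(Y → Z) ⊕ V = False ⊕ True = True
((Y → Z) ⊕ V) ↔ V = True ↔ True = True
X ↔ U = False ↔ False = True
X → (X ↔ U) = False → True = True
U ↔ (X → (X ↔ U)) = False ↔ True = False
W ∨ Z = True ∨ False = True
(U ↔ (X → (X ↔ U))) → (W ∨ Z) = False → True = True
V ↔ W = True ↔ True = True
((U ↔ (X → (X ↔ U))) → (W ∨ Z)) ∧ (V ↔ W) = True ∧ True = True
(((Y → Z) ⊕ V) ↔ V) ⊕ (((U ↔ (X → (X ↔ U))) → (W ∨ Z)) ∧ (V ↔ W)) = True ⊕ True = False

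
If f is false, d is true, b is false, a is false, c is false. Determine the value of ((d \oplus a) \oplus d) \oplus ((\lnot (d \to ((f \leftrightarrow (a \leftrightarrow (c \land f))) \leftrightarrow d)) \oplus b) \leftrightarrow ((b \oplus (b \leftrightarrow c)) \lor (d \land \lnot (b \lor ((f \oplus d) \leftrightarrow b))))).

T

d \oplus a = T \oplus F = T
(d \oplus a) \oplus d = T \oplus T = F
c \land f = F \land F = F
a \leftrightarrow (c \land f) = F \leftrightarrow F = T
f \leftrightarrow (a \leftrightarrow (c \land f)) = F \leftrightarrow T = F
(f \leftrightarrow (a \leftrightarrow (c \land f))) \leftrightarrow d = F \leftrightarrow T = F
d \to ((f \leftrightarrow (a \leftrightarrow (c \land f))) \leftrightarrow d) = T \to F = F
\lnot (d \to ((f \leftrightarrow (a \leftrightarrow (c \land f))) \leftrightarrow d)) = \lnot F = T
\lnot (d \to ((f \leftrightarrow (a \leftrightarrow (c \land f))) \leftrightarrow d)) \oplus b = T \oplus F = T
b \leftrightarrow c = F \leftrightarrow F = T
b \oplus (b \leftrightarrow c) = F \oplus T = T
f \oplus d = F \oplus T = T
(f \oplus d) \leftrightarrow b = T \leftrightarrow F = F
b \lor ((f \oplus d) \leftrightarrow b) = F \lor F = F
\lnot (b \lor ((f \oplus d) \leftrightarrow b)) = \lnot F = T
d \land \lnot (b \lor ((f \oplus d) \leftrightarrow b)) = T \land T = T
(b \oplus (b \leftrightarrow c)) \lor (d \land \lnot (b \lor ((f \oplus d) \leftrightarrow b))) = T \lor T = T
(\lnot (d \to ((f \leftrightarrow (a \leftrightarrow (c \land f))) \leftrightarrow d)) \oplus b) \leftrightarrow ((b \oplus (b \leftrightarrow c)) \lor (d \land \lnot (b \lor ((f \oplus d) \leftrightarrow b)))) = T \leftrightarrow T = T
((d \oplus a) \oplus d) \oplus ((\lnot (d \to ((f \leftrightarrow (a \leftrightarrow (c \land f))) \leftrightarrow d)) \oplus b) \leftrightarrow ((b \oplus (b \leftrightarrow c)) \lor (d \land \lnot (b \lor ((f \oplus d) \leftrightarrow b))))) = F \oplus T = T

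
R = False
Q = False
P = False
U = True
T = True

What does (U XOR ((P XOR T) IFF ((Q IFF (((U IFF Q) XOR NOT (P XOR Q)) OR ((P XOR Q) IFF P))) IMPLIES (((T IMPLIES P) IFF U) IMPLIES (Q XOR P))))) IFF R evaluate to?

True

P XOR T = False XOR True = True
U IFF Q = True IFF False = False
P XOR Q = False XOR False = False
NOT (P XOR Q) = NOT False = True
(U IFF Q) XOR NOT (P XOR Q) = False XOR True = True
P XOR Q = False XOR False = False
(P XOR Q) IFF P = False IFF False = True
((U IFF Q) XOR NOT (P XOR Q)) OR ((P XOR Q) IFF P) = True OR True = True
Q IFF (((U IFF Q) XOR NOT (P XOR Q)) OR ((P XOR Q) IFF P)) = False IFF True = False
T IMPLIES P = True IMPLIES False = False
(T IMPLIES P) IFF U = False IFF True = False
Q XOR P = False XOR False = False
((T IMPLIES P) IFF U) IMPLIES (Q XOR P) = False IMPLIES False = True
(Q IFF (((U IFF Q) XOR NOT (P XOR Q)) OR ((P XOR Q) IFF P))) IMPLIES (((T IMPLIES P) IFF U) IMPLIES (Q XOR P)) = False IMPLIES True = True
(P XOR T) IFF ((Q IFF (((U IFF Q) XOR NOT (P XOR Q)) OR ((P XOR Q) IFF P))) IMPLIES (((T IMPLIES P) IFF U) IMPLIES (Q XOR P))) = True IFF True = True
U XOR ((P XOR T) IFF ((Q IFF (((U IFF Q) XOR NOT (P XOR Q)) OR ((P XOR Q) IFF P))) IMPLIES (((T IMPLIES P) IFF U) IMPLIES (Q XOR P)))) = True XOR True = False
(U XOR ((P XOR T) IFF ((Q IFF (((U IFF Q) XOR NOT (P XOR Q)) OR ((P XOR Q) IFF P))) IMPLIES (((T IMPLIES P) IFF U) IMPLIES (Q XOR P))))) IFF R = False IFF False = True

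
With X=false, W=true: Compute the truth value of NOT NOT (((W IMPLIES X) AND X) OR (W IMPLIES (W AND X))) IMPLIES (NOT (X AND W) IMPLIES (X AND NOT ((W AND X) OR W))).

true

W IMPLIES X = true IMPLIES false = false
(W IMPLIES X) AND X = false AND false = false
W AND X = true AND false = false
W IMPLIES (W AND X) = true IMPLIES false = false
((W IMPLIES X) AND X) OR (W IMPLIES (W AND X)) = false OR false = false
NOT (((W IMPLIES X) AND X) OR (W IMPLIES (W AND X))) = NOT false = true
NOT NOT (((W IMPLIES X) AND X) OR (W IMPLIES (W AND X))) = NOT true = false
X AND W = false AND true = false
NOT (X AND W) = NOT false = true
W AND X = true AND false = false
(W AND X) OR W = false OR true = true
NOT ((W AND X) OR W) = NOT true = false
X AND NOT ((W AND X) OR W) = false AND false = false
NOT (X AND W) IMPLIES (X AND NOT ((W AND X) OR W)) = true IMPLIES false = false
NOT NOT (((W IMPLIES X) AND X) OR (W IMPLIES (W AND X))) IMPLIES (NOT (X AND W) IMPLIES (X AND NOT ((W AND X) OR W))) = false IMPLIES false = true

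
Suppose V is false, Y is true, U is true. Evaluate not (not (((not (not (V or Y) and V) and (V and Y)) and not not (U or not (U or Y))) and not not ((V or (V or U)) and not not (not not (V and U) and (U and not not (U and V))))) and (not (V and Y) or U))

False

V or Y = False or True = True
not (V or Y) = not True = False
not (V or Y) and V = False and False = False
not (not (V or Y) and V) = not False = True
V and Y = False and True = False
not (not (V or Y) and V) and (V and Y) = True and False = False
U or Y = True or True = True
not (U or Y) = not True = False
U or not (U or Y) = True or False = True
not (U or not (U or Y)) = not True = False
not not (U or not (U or Y)) = not False = True
(not (not (V or Y) and V) and (V and Y)) and not not (U or not (U or Y)) = False and True = False
V or U = False or True = True
V or (V or U) = False or True = True
V and U = False and True = False
not (V and U) = not False = True
not not (V and U) = not True = False
U and V = True and False = False
not (U and V) = not False = True
not not (U and V) = not True = False
U and not not (U and V) = True and False = False
not not (V and U) and (U and not not (U and V)) = False and False = False
not (not not (V and U) and (U and not not (U and V))) = not False = True
not not (not not (V and U) and (U and not not (U and V))) = not True = False
(V or (V or U)) and not not (not not (V and U) and (U and not not (U and V))) = True and False = False
not ((V or (V or U)) and not not (not not (V and U) and (U and not not (U and V)))) = not False = True
not not ((V or (V or U)) and not not (not not (V and U) and (U and not not (U and V)))) = not True = False
((not (not (V or Y) and V) and (V and Y)) and not not (U or not (U or Y))) and not not ((V or (V or U)) and not not (not not (V and U) and (U and not not (U and V)))) = False and False = False
not (((not (not (V or Y) and V) and (V and Y)) and not not (U or not (U or Y))) and not not ((V or (V or U)) and not not (not not (V and U) and (U and not not (U and V))))) = not False = True
V and Y = False and True = False
not (V and Y) = not False = True
not (V and Y) or U = True or True = True
not (((not (not (V or Y) and V) and (V and Y)) and not not (U or not (U or Y))) and not not ((V or (V or U)) and not not (not not (V and U) and (U and not not (U and V))))) and (not (V and Y) or U) = True and True = True
not (not (((not (not (V or Y) and V) and (V and Y)) and not not (U or not (U or Y))) and not not ((V or (V or U)) and not not (not not (V and U) and (U and not not (U and V))))) and (not (V and Y) or U)) = not True = False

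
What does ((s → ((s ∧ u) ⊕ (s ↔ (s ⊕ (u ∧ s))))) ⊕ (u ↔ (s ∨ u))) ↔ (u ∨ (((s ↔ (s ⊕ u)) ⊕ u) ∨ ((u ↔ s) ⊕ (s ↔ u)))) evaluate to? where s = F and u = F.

F

s ∧ u = F ∧ F = F
u ∧ s = F ∧ F = F
s ⊕ (u ∧ s) = F ⊕ F = F
s ↔ (s ⊕ (u ∧ s)) = F ↔ F = T
(s ∧ u) ⊕ (s ↔ (s ⊕ (u ∧ s))) = F ⊕ T = T
s → ((s ∧ u) ⊕ (s ↔ (s ⊕ (u ∧ s)))) = F → T = T
s ∨ u = F ∨ F = F
u ↔ (s ∨ u) = F ↔ F = T
(s → ((s ∧ u) ⊕ (s ↔ (s ⊕ (u ∧ s))))) ⊕ (u ↔ (s ∨ u)) = T ⊕ T = F
s ⊕ u = F ⊕ F = F
s ↔ (s ⊕ u) = F ↔ F = T
(s ↔ (s ⊕ u)) ⊕ u = T ⊕ F = T
u ↔ s = F ↔ F = T
s ↔ u = F ↔ F = T
(u ↔ s) ⊕ (s ↔ u) = T ⊕ T = F
((s ↔ (s ⊕ u)) ⊕ u) ∨ ((u ↔ s) ⊕ (s ↔ u)) = T ∨ F = T
u ∨ (((s ↔ (s ⊕ u)) ⊕ u) ∨ ((u ↔ s) ⊕ (s ↔ u))) = F ∨ T = T
((s → ((s ∧ u) ⊕ (s ↔ (s ⊕ (u ∧ s))))) ⊕ (u ↔ (s ∨ u))) ↔ (u ∨ (((s ↔ (s ⊕ u)) ⊕ u) ∨ ((u ↔ s) ⊕ (s ↔ u)))) = F ↔ T = F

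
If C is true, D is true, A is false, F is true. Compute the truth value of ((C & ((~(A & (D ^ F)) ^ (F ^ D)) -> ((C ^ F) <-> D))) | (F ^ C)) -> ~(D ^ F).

1

D ^ F = 1 ^ 1 = 0
A & (D ^ F) = 0 & 0 = 0
~(A & (D ^ F)) = ~0 = 1
F ^ D = 1 ^ 1 = 0
~(A & (D ^ F)) ^ (F ^ D) = 1 ^ 0 = 1
C ^ F = 1 ^ 1 = 0
(C ^ F) <-> D = 0 <-> 1 = 0
(~(A & (D ^ F)) ^ (F ^ D)) -> ((C ^ F) <-> D) = 1 -> 0 = 0
C & ((~(A & (D ^ F)) ^ (F ^ D)) -> ((C ^ F) <-> D)) = 1 & 0 = 0
F ^ C = 1 ^ 1 = 0
(C & ((~(A & (D ^ F)) ^ (F ^ D)) -> ((C ^ F) <-> D))) | (F ^ C) = 0 | 0 = 0
D ^ F = 1 ^ 1 = 0
~(D ^ F) = ~0 = 1
((C & ((~(A & (D ^ F)) ^ (F ^ D)) -> ((C ^ F) <-> D))) | (F ^ C)) -> ~(D ^ F) = 0 -> 1 = 1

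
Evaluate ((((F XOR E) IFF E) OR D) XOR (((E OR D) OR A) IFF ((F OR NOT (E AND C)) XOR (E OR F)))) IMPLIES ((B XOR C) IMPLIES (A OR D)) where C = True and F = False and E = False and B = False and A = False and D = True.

F XOR E = False XOR False = False
(F XOR E) IFF E = False IFF False = True
((F XOR E) IFF E) OR D = True OR True = True
E OR D = False OR True = True
(E OR D) OR A = True OR False = True
E AND C = False AND True = False
NOT (E AND C) = NOT False = True
F OR NOT (E AND C) = False OR True = True
E OR F = False OR False = False
(F OR NOT (E AND C)) XOR (E OR F) = True XOR False = True
((E OR D) OR A) IFF ((F OR NOT (E AND C)) XOR (E OR F)) = True IFF True = True
(((F XOR E) IFF E) OR D) XOR (((E OR D) OR A) IFF ((F OR NOT (E AND C)) XOR (E OR F))) = True XOR True = False
B XOR C = False XOR True = True
A OR D = False OR True = True
(B XOR C) IMPLIES (A OR D) = True IMPLIES True = True
((((F XOR E) IFF E) OR D) XOR (((E OR D) OR A) IFF ((F OR NOT (E AND C)) XOR (E OR F)))) IMPLIES ((B XOR C) IMPLIES (A OR D)) = False IMPLIES True = True

True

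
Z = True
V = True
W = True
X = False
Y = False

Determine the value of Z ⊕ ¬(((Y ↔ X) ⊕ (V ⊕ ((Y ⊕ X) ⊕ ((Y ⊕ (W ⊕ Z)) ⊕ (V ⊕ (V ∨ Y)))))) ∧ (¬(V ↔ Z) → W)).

Substituting Z=True, V=True, W=True, X=False, Y=False:
Y ↔ X = False ↔ False = True
Y ⊕ X = False ⊕ False = False
W ⊕ Z = True ⊕ True = False
Y ⊕ (W ⊕ Z) = False ⊕ False = False
V ∨ Y = True ∨ False = True
V ⊕ (V ∨ Y) = True ⊕ True = False
(Y ⊕ (W ⊕ Z)) ⊕ (V ⊕ (V ∨ Y)) = False ⊕ False = False
(Y ⊕ X) ⊕ ((Y ⊕ (W ⊕ Z)) ⊕ (V ⊕ (V ∨ Y))) = False ⊕ False = False
V ⊕ ((Y ⊕ X) ⊕ ((Y ⊕ (W ⊕ Z)) ⊕ (V ⊕ (V ∨ Y)))) = True ⊕ False = True
(Y ↔ X) ⊕ (V ⊕ ((Y ⊕ X) ⊕ ((Y ⊕ (W ⊕ Z)) ⊕ (V ⊕ (V ∨ Y))))) = True ⊕ True = False
V ↔ Z = True ↔ True = True
¬(V ↔ Z) = ¬True = False
¬(V ↔ Z) → W = False → True = True
((Y ↔ X) ⊕ (V ⊕ ((Y ⊕ X) ⊕ ((Y ⊕ (W ⊕ Z)) ⊕ (V ⊕ (V ∨ Y)))))) ∧ (¬(V ↔ Z) → W) = False ∧ True = False
¬(((Y ↔ X) ⊕ (V ⊕ ((Y ⊕ X) ⊕ ((Y ⊕ (W ⊕ Z)) ⊕ (V ⊕ (V ∨ Y)))))) ∧ (¬(V ↔ Z) → W)) = ¬False = True
Z ⊕ ¬(((Y ↔ X) ⊕ (V ⊕ ((Y ⊕ X) ⊕ ((Y ⊕ (W ⊕ Z)) ⊕ (V ⊕ (V ∨ Y)))))) ∧ (¬(V ↔ Z) → W)) = True ⊕ True = False

False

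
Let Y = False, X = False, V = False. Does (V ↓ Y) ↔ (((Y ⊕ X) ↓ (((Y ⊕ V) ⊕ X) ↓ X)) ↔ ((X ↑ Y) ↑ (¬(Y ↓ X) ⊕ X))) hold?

V ↓ Y = False ↓ False = True
Y ⊕ X = False ⊕ False = False
Y ⊕ V = False ⊕ False = False
(Y ⊕ V) ⊕ X = False ⊕ False = False
((Y ⊕ V) ⊕ X) ↓ X = False ↓ False = True
(Y ⊕ X) ↓ (((Y ⊕ V) ⊕ X) ↓ X) = False ↓ True = False
X ↑ Y = False ↑ False = True
Y ↓ X = False ↓ False = True
¬(Y ↓ X) = ¬True = False
¬(Y ↓ X) ⊕ X = False ⊕ False = False
(X ↑ Y) ↑ (¬(Y ↓ X) ⊕ X) = True ↑ False = True
((Y ⊕ X) ↓ (((Y ⊕ V) ⊕ X) ↓ X)) ↔ ((X ↑ Y) ↑ (¬(Y ↓ X) ⊕ X)) = False ↔ True = False
(V ↓ Y) ↔ (((Y ⊕ X) ↓ (((Y ⊕ V) ⊕ X) ↓ X)) ↔ ((X ↑ Y) ↑ (¬(Y ↓ X) ⊕ X))) = True ↔ False = False

False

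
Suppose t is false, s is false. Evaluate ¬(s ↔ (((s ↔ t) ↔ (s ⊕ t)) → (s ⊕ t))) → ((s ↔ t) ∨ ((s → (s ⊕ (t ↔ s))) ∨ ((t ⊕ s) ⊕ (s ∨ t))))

T

s ↔ t = F ↔ F = T
s ⊕ t = F ⊕ F = F
(s ↔ t) ↔ (s ⊕ t) = T ↔ F = F
s ⊕ t = F ⊕ F = F
((s ↔ t) ↔ (s ⊕ t)) → (s ⊕ t) = F → F = T
s ↔ (((s ↔ t) ↔ (s ⊕ t)) → (s ⊕ t)) = F ↔ T = F
¬(s ↔ (((s ↔ t) ↔ (s ⊕ t)) → (s ⊕ t))) = ¬F = T
s ↔ t = F ↔ F = T
t ↔ s = F ↔ F = T
s ⊕ (t ↔ s) = F ⊕ T = T
s → (s ⊕ (t ↔ s)) = F → T = T
t ⊕ s = F ⊕ F = F
s ∨ t = F ∨ F = F
(t ⊕ s) ⊕ (s ∨ t) = F ⊕ F = F
(s → (s ⊕ (t ↔ s))) ∨ ((t ⊕ s) ⊕ (s ∨ t)) = T ∨ F = T
(s ↔ t) ∨ ((s → (s ⊕ (t ↔ s))) ∨ ((t ⊕ s) ⊕ (s ∨ t))) = T ∨ T = T
¬(s ↔ (((s ↔ t) ↔ (s ⊕ t)) → (s ⊕ t))) → ((s ↔ t) ∨ ((s → (s ⊕ (t ↔ s))) ∨ ((t ⊕ s) ⊕ (s ∨ t)))) = T → T = T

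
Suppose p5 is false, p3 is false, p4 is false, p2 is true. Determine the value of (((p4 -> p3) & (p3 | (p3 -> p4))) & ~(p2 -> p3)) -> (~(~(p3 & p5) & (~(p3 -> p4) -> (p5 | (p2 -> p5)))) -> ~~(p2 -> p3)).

p4 -> p3 = False -> False = True
p3 -> p4 = False -> False = True
p3 | (p3 -> p4) = False | True = True
(p4 -> p3) & (p3 | (p3 -> p4)) = True & True = True
p2 -> p3 = True -> False = False
~(p2 -> p3) = ~False = True
((p4 -> p3) & (p3 | (p3 -> p4))) & ~(p2 -> p3) = True & True = True
p3 & p5 = False & False = False
~(p3 & p5) = ~False = True
p3 -> p4 = False -> False = True
~(p3 -> p4) = ~True = False
p2 -> p5 = True -> False = False
p5 | (p2 -> p5) = False | False = False
~(p3 -> p4) -> (p5 | (p2 -> p5)) = False -> False = True
~(p3 & p5) & (~(p3 -> p4) -> (p5 | (p2 -> p5))) = True & True = True
~(~(p3 & p5) & (~(p3 -> p4) -> (p5 | (p2 -> p5)))) = ~True = False
p2 -> p3 = True -> False = False
~(p2 -> p3) = ~False = True
~~(p2 -> p3) = ~True = False
~(~(p3 & p5) & (~(p3 -> p4) -> (p5 | (p2 -> p5)))) -> ~~(p2 -> p3) = False -> False = True
(((p4 -> p3) & (p3 | (p3 -> p4))) & ~(p2 -> p3)) -> (~(~(p3 & p5) & (~(p3 -> p4) -> (p5 | (p2 -> p5)))) -> ~~(p2 -> p3)) = True -> True = True

True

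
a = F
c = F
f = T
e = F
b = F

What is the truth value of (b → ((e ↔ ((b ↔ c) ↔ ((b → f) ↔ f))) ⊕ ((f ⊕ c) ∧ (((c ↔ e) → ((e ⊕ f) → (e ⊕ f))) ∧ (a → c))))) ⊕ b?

b ↔ c = F ↔ F = T
b → f = F → T = T
(b → f) ↔ f = T ↔ T = T
(b ↔ c) ↔ ((b → f) ↔ f) = T ↔ T = T
e ↔ ((b ↔ c) ↔ ((b → f) ↔ f)) = F ↔ T = F
f ⊕ c = T ⊕ F = T
c ↔ e = F ↔ F = T
e ⊕ f = F ⊕ T = T
e ⊕ f = F ⊕ T = T
(e ⊕ f) → (e ⊕ f) = T → T = T
(c ↔ e) → ((e ⊕ f) → (e ⊕ f)) = T → T = T
a → c = F → F = T
((c ↔ e) → ((e ⊕ f) → (e ⊕ f))) ∧ (a → c) = T ∧ T = T
(f ⊕ c) ∧ (((c ↔ e) → ((e ⊕ f) → (e ⊕ f))) ∧ (a → c)) = T ∧ T = T
(e ↔ ((b ↔ c) ↔ ((b → f) ↔ f))) ⊕ ((f ⊕ c) ∧ (((c ↔ e) → ((e ⊕ f) → (e ⊕ f))) ∧ (a → c))) = F ⊕ T = T
b → ((e ↔ ((b ↔ c) ↔ ((b → f) ↔ f))) ⊕ ((f ⊕ c) ∧ (((c ↔ e) → ((e ⊕ f) → (e ⊕ f))) ∧ (a → c)))) = F → T = T
(b → ((e ↔ ((b ↔ c) ↔ ((b → f) ↔ f))) ⊕ ((f ⊕ c) ∧ (((c ↔ e) → ((e ⊕ f) → (e ⊕ f))) ∧ (a → c))))) ⊕ b = T ⊕ F = T

T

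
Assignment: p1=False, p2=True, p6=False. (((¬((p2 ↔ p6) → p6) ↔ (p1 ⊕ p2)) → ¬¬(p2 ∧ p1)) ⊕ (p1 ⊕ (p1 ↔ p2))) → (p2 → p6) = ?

p2 ↔ p6 = True ↔ False = False
(p2 ↔ p6) → p6 = False → False = True
¬((p2 ↔ p6) → p6) = ¬True = False
p1 ⊕ p2 = False ⊕ True = True
¬((p2 ↔ p6) → p6) ↔ (p1 ⊕ p2) = False ↔ True = False
p2 ∧ p1 = True ∧ False = False
¬(p2 ∧ p1) = ¬False = True
¬¬(p2 ∧ p1) = ¬True = False
(¬((p2 ↔ p6) → p6) ↔ (p1 ⊕ p2)) → ¬¬(p2 ∧ p1) = False → False = True
p1 ↔ p2 = False ↔ True = False
p1 ⊕ (p1 ↔ p2) = False ⊕ False = False
((¬((p2 ↔ p6) → p6) ↔ (p1 ⊕ p2)) → ¬¬(p2 ∧ p1)) ⊕ (p1 ⊕ (p1 ↔ p2)) = True ⊕ False = True
p2 → p6 = True → False = False
(((¬((p2 ↔ p6) → p6) ↔ (p1 ⊕ p2)) → ¬¬(p2 ∧ p1)) ⊕ (p1 ⊕ (p1 ↔ p2))) → (p2 → p6) = True → False = False

False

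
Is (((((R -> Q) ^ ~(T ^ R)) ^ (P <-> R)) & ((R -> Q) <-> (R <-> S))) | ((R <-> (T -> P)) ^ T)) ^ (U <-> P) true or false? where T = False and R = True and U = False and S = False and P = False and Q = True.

R -> Q = True -> True = True
T ^ R = False ^ True = True
~(T ^ R) = ~True = False
(R -> Q) ^ ~(T ^ R) = True ^ False = True
P <-> R = False <-> True = False
((R -> Q) ^ ~(T ^ R)) ^ (P <-> R) = True ^ False = True
R -> Q = True -> True = True
R <-> S = True <-> False = False
(R -> Q) <-> (R <-> S) = True <-> False = False
(((R -> Q) ^ ~(T ^ R)) ^ (P <-> R)) & ((R -> Q) <-> (R <-> S)) = True & False = False
T -> P = False -> False = True
R <-> (T -> P) = True <-> True = True
(R <-> (T -> P)) ^ T = True ^ False = True
((((R -> Q) ^ ~(T ^ R)) ^ (P <-> R)) & ((R -> Q) <-> (R <-> S))) | ((R <-> (T -> P)) ^ T) = False | True = True
U <-> P = False <-> False = True
(((((R -> Q) ^ ~(T ^ R)) ^ (P <-> R)) & ((R -> Q) <-> (R <-> S))) | ((R <-> (T -> P)) ^ T)) ^ (U <-> P) = True ^ True = False

False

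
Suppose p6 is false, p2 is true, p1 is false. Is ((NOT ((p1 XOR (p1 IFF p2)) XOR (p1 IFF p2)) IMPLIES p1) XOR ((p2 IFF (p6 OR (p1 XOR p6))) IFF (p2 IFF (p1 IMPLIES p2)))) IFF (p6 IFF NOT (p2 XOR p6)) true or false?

Substituting p6=False, p2=True, p1=False:
p1 IFF p2 = False IFF True = False
p1 XOR (p1 IFF p2) = False XOR False = False
p1 IFF p2 = False IFF True = False
(p1 XOR (p1 IFF p2)) XOR (p1 IFF p2) = False XOR False = False
NOT ((p1 XOR (p1 IFF p2)) XOR (p1 IFF p2)) = NOT False = True
NOT ((p1 XOR (p1 IFF p2)) XOR (p1 IFF p2)) IMPLIES p1 = True IMPLIES False = False
p1 XOR p6 = False XOR False = False
p6 OR (p1 XOR p6) = False OR False = False
p2 IFF (p6 OR (p1 XOR p6)) = True IFF False = False
p1 IMPLIES p2 = False IMPLIES True = True
p2 IFF (p1 IMPLIES p2) = True IFF True = True
(p2 IFF (p6 OR (p1 XOR p6))) IFF (p2 IFF (p1 IMPLIES p2)) = False IFF True = False
(NOT ((p1 XOR (p1 IFF p2)) XOR (p1 IFF p2)) IMPLIES p1) XOR ((p2 IFF (p6 OR (p1 XOR p6))) IFF (p2 IFF (p1 IMPLIES p2))) = False XOR False = False
p2 XOR p6 = True XOR False = True
NOT (p2 XOR p6) = NOT True = False
p6 IFF NOT (p2 XOR p6) = False IFF False = True
((NOT ((p1 XOR (p1 IFF p2)) XOR (p1 IFF p2)) IMPLIES p1) XOR ((p2 IFF (p6 OR (p1 XOR p6))) IFF (p2 IFF (p1 IMPLIES p2)))) IFF (p6 IFF NOT (p2 XOR p6)) = False IFF True = False

False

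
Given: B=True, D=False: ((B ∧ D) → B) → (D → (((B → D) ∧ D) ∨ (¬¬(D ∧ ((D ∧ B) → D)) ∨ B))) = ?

Substituting B=True, D=False:
B ∧ D = True ∧ False = False
(B ∧ D) → B = False → True = True
B → D = True → False = False
(B → D) ∧ D = False ∧ False = False
D ∧ B = False ∧ True = False
(D ∧ B) → D = False → False = True
D ∧ ((D ∧ B) → D) = False ∧ True = False
¬(D ∧ ((D ∧ B) → D)) = ¬False = True
¬¬(D ∧ ((D ∧ B) → D)) = ¬True = False
¬¬(D ∧ ((D ∧ B) → D)) ∨ B = False ∨ True = True
((B → D) ∧ D) ∨ (¬¬(D ∧ ((D ∧ B) → D)) ∨ B) = False ∨ True = True
D → (((B → D) ∧ D) ∨ (¬¬(D ∧ ((D ∧ B) → D)) ∨ B)) = False → True = True
((B ∧ D) → B) → (D → (((B → D) ∧ D) ∨ (¬¬(D ∧ ((D ∧ B) → D)) ∨ B))) = True → True = True

True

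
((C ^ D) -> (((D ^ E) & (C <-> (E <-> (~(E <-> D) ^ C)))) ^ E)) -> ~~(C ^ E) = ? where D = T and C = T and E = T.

C ^ D = T ^ T = F
D ^ E = T ^ T = F
E <-> D = T <-> T = T
~(E <-> D) = ~T = F
~(E <-> D) ^ C = F ^ T = T
E <-> (~(E <-> D) ^ C) = T <-> T = T
C <-> (E <-> (~(E <-> D) ^ C)) = T <-> T = T
(D ^ E) & (C <-> (E <-> (~(E <-> D) ^ C))) = F & T = F
((D ^ E) & (C <-> (E <-> (~(E <-> D) ^ C)))) ^ E = F ^ T = T
(C ^ D) -> (((D ^ E) & (C <-> (E <-> (~(E <-> D) ^ C)))) ^ E) = F -> T = T
C ^ E = T ^ T = F
~(C ^ E) = ~F = T
~~(C ^ E) = ~T = F
((C ^ D) -> (((D ^ E) & (C <-> (E <-> (~(E <-> D) ^ C)))) ^ E)) -> ~~(C ^ E) = T -> F = F

F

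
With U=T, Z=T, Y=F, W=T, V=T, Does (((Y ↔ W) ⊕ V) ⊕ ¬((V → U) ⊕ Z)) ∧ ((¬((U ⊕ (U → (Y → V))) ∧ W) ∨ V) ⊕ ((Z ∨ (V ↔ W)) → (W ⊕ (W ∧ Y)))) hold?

F

Y ↔ W = F ↔ T = F
(Y ↔ W) ⊕ V = F ⊕ T = T
V → U = T → T = T
(V → U) ⊕ Z = T ⊕ T = F
¬((V → U) ⊕ Z) = ¬F = T
((Y ↔ W) ⊕ V) ⊕ ¬((V → U) ⊕ Z) = T ⊕ T = F
Y → V = F → T = T
U → (Y → V) = T → T = T
U ⊕ (U → (Y → V)) = T ⊕ T = F
(U ⊕ (U → (Y → V))) ∧ W = F ∧ T = F
¬((U ⊕ (U → (Y → V))) ∧ W) = ¬F = T
¬((U ⊕ (U → (Y → V))) ∧ W) ∨ V = T ∨ T = T
V ↔ W = T ↔ T = T
Z ∨ (V ↔ W) = T ∨ T = T
W ∧ Y = T ∧ F = F
W ⊕ (W ∧ Y) = T ⊕ F = T
(Z ∨ (V ↔ W)) → (W ⊕ (W ∧ Y)) = T → T = T
(¬((U ⊕ (U → (Y → V))) ∧ W) ∨ V) ⊕ ((Z ∨ (V ↔ W)) → (W ⊕ (W ∧ Y))) = T ⊕ T = F
(((Y ↔ W) ⊕ V) ⊕ ¬((V → U) ⊕ Z)) ∧ ((¬((U ⊕ (U → (Y → V))) ∧ W) ∨ V) ⊕ ((Z ∨ (V ↔ W)) → (W ⊕ (W ∧ Y)))) = F ∧ F = F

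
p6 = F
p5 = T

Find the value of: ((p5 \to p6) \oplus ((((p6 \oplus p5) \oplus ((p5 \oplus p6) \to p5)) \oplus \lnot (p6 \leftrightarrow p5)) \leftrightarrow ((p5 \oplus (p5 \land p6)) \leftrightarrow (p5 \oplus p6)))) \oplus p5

p5 \to p6 = T \to F = F
p6 \oplus p5 = F \oplus T = T
p5 \oplus p6 = T \oplus F = T
(p5 \oplus p6) \to p5 = T \to T = T
(p6 \oplus p5) \oplus ((p5 \oplus p6) \to p5) = T \oplus T = F
p6 \leftrightarrow p5 = F \leftrightarrow T = F
\lnot (p6 \leftrightarrow p5) = \lnot F = T
((p6 \oplus p5) \oplus ((p5 \oplus p6) \to p5)) \oplus \lnot (p6 \leftrightarrow p5) = F \oplus T = T
p5 \land p6 = T \land F = F
p5 \oplus (p5 \land p6) = T \oplus F = T
p5 \oplus p6 = T \oplus F = T
(p5 \oplus (p5 \land p6)) \leftrightarrow (p5 \oplus p6) = T \leftrightarrow T = T
(((p6 \oplus p5) \oplus ((p5 \oplus p6) \to p5)) \oplus \lnot (p6 \leftrightarrow p5)) \leftrightarrow ((p5 \oplus (p5 \land p6)) \leftrightarrow (p5 \oplus p6)) = T \leftrightarrow T = T
(p5 \to p6) \oplus ((((p6 \oplus p5) \oplus ((p5 \oplus p6) \to p5)) \oplus \lnot (p6 \leftrightarrow p5)) \leftrightarrow ((p5 \oplus (p5 \land p6)) \leftrightarrow (p5 \oplus p6))) = F \oplus T = T
((p5 \to p6) \oplus ((((p6 \oplus p5) \oplus ((p5 \oplus p6) \to p5)) \oplus \lnot (p6 \leftrightarrow p5)) \leftrightarrow ((p5 \oplus (p5 \land p6)) \leftrightarrow (p5 \oplus p6)))) \oplus p5 = T \oplus T = F

F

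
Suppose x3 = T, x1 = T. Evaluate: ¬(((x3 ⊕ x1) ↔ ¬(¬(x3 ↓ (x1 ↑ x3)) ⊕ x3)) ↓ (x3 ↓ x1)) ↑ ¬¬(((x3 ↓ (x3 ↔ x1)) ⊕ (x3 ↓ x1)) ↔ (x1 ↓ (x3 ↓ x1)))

T

Substituting x3=T, x1=T:
x3 ⊕ x1 = T ⊕ T = F
x1 ↑ x3 = T ↑ T = F
x3 ↓ (x1 ↑ x3) = T ↓ F = F
¬(x3 ↓ (x1 ↑ x3)) = ¬F = T
¬(x3 ↓ (x1 ↑ x3)) ⊕ x3 = T ⊕ T = F
¬(¬(x3 ↓ (x1 ↑ x3)) ⊕ x3) = ¬F = T
(x3 ⊕ x1) ↔ ¬(¬(x3 ↓ (x1 ↑ x3)) ⊕ x3) = F ↔ T = F
x3 ↓ x1 = T ↓ T = F
((x3 ⊕ x1) ↔ ¬(¬(x3 ↓ (x1 ↑ x3)) ⊕ x3)) ↓ (x3 ↓ x1) = F ↓ F = T
¬(((x3 ⊕ x1) ↔ ¬(¬(x3 ↓ (x1 ↑ x3)) ⊕ x3)) ↓ (x3 ↓ x1)) = ¬T = F
x3 ↔ x1 = T ↔ T = T
x3 ↓ (x3 ↔ x1) = T ↓ T = F
x3 ↓ x1 = T ↓ T = F
(x3 ↓ (x3 ↔ x1)) ⊕ (x3 ↓ x1) = F ⊕ F = F
x3 ↓ x1 = T ↓ T = F
x1 ↓ (x3 ↓ x1) = T ↓ F = F
((x3 ↓ (x3 ↔ x1)) ⊕ (x3 ↓ x1)) ↔ (x1 ↓ (x3 ↓ x1)) = F ↔ F = T
¬(((x3 ↓ (x3 ↔ x1)) ⊕ (x3 ↓ x1)) ↔ (x1 ↓ (x3 ↓ x1))) = ¬T = F
¬¬(((x3 ↓ (x3 ↔ x1)) ⊕ (x3 ↓ x1)) ↔ (x1 ↓ (x3 ↓ x1))) = ¬F = T
¬(((x3 ⊕ x1) ↔ ¬(¬(x3 ↓ (x1 ↑ x3)) ⊕ x3)) ↓ (x3 ↓ x1)) ↑ ¬¬(((x3 ↓ (x3 ↔ x1)) ⊕ (x3 ↓ x1)) ↔ (x1 ↓ (x3 ↓ x1))) = F ↑ T = T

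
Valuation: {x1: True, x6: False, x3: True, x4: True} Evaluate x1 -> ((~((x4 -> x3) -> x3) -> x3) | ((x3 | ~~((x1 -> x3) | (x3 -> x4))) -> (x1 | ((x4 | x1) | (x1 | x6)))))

True

x4 -> x3 = True -> True = True
(x4 -> x3) -> x3 = True -> True = True
~((x4 -> x3) -> x3) = ~True = False
~((x4 -> x3) -> x3) -> x3 = False -> True = True
x1 -> x3 = True -> True = True
x3 -> x4 = True -> True = True
(x1 -> x3) | (x3 -> x4) = True | True = True
~((x1 -> x3) | (x3 -> x4)) = ~True = False
~~((x1 -> x3) | (x3 -> x4)) = ~False = True
x3 | ~~((x1 -> x3) | (x3 -> x4)) = True | True = True
x4 | x1 = True | True = True
x1 | x6 = True | False = True
(x4 | x1) | (x1 | x6) = True | True = True
x1 | ((x4 | x1) | (x1 | x6)) = True | True = True
(x3 | ~~((x1 -> x3) | (x3 -> x4))) -> (x1 | ((x4 | x1) | (x1 | x6))) = True -> True = True
(~((x4 -> x3) -> x3) -> x3) | ((x3 | ~~((x1 -> x3) | (x3 -> x4))) -> (x1 | ((x4 | x1) | (x1 | x6)))) = True | True = True
x1 -> ((~((x4 -> x3) -> x3) -> x3) | ((x3 | ~~((x1 -> x3) | (x3 -> x4))) -> (x1 | ((x4 | x1) | (x1 | x6))))) = True -> True = True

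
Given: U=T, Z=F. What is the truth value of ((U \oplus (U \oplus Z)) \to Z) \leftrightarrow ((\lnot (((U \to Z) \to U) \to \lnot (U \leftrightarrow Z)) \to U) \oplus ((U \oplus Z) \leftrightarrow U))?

F

U \oplus Z = T \oplus F = T
U \oplus (U \oplus Z) = T \oplus T = F
(U \oplus (U \oplus Z)) \to Z = F \to F = T
U \to Z = T \to F = F
(U \to Z) \to U = F \to T = T
U \leftrightarrow Z = T \leftrightarrow F = F
\lnot (U \leftrightarrow Z) = \lnot F = T
((U \to Z) \to U) \to \lnot (U \leftrightarrow Z) = T \to T = T
\lnot (((U \to Z) \to U) \to \lnot (U \leftrightarrow Z)) = \lnot T = F
\lnot (((U \to Z) \to U) \to \lnot (U \leftrightarrow Z)) \to U = F \to T = T
U \oplus Z = T \oplus F = T
(U \oplus Z) \leftrightarrow U = T \leftrightarrow T = T
(\lnot (((U \to Z) \to U) \to \lnot (U \leftrightarrow Z)) \to U) \oplus ((U \oplus Z) \leftrightarrow U) = T \oplus T = F
((U \oplus (U \oplus Z)) \to Z) \leftrightarrow ((\lnot (((U \to Z) \to U) \to \lnot (U \leftrightarrow Z)) \to U) \oplus ((U \oplus Z) \leftrightarrow U)) = T \leftrightarrow F = F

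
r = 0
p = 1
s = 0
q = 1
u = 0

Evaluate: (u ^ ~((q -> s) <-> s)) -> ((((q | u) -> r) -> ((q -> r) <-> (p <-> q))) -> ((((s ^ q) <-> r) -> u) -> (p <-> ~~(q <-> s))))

1

q -> s = 1 -> 0 = 0
(q -> s) <-> s = 0 <-> 0 = 1
~((q -> s) <-> s) = ~1 = 0
u ^ ~((q -> s) <-> s) = 0 ^ 0 = 0
q | u = 1 | 0 = 1
(q | u) -> r = 1 -> 0 = 0
q -> r = 1 -> 0 = 0
p <-> q = 1 <-> 1 = 1
(q -> r) <-> (p <-> q) = 0 <-> 1 = 0
((q | u) -> r) -> ((q -> r) <-> (p <-> q)) = 0 -> 0 = 1
s ^ q = 0 ^ 1 = 1
(s ^ q) <-> r = 1 <-> 0 = 0
((s ^ q) <-> r) -> u = 0 -> 0 = 1
q <-> s = 1 <-> 0 = 0
~(q <-> s) = ~0 = 1
~~(q <-> s) = ~1 = 0
p <-> ~~(q <-> s) = 1 <-> 0 = 0
(((s ^ q) <-> r) -> u) -> (p <-> ~~(q <-> s)) = 1 -> 0 = 0
(((q | u) -> r) -> ((q -> r) <-> (p <-> q))) -> ((((s ^ q) <-> r) -> u) -> (p <-> ~~(q <-> s))) = 1 -> 0 = 0
(u ^ ~((q -> s) <-> s)) -> ((((q | u) -> r) -> ((q -> r) <-> (p <-> q))) -> ((((s ^ q) <-> r) -> u) -> (p <-> ~~(q <-> s)))) = 0 -> 0 = 1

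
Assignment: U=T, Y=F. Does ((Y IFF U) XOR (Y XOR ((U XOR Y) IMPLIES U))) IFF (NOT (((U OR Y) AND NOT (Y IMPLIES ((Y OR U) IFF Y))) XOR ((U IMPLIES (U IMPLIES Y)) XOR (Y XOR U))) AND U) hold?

F

Y IFF U = F IFF T = F
U XOR Y = T XOR F = T
(U XOR Y) IMPLIES U = T IMPLIES T = T
Y XOR ((U XOR Y) IMPLIES U) = F XOR T = T
(Y IFF U) XOR (Y XOR ((U XOR Y) IMPLIES U)) = F XOR T = T
U OR Y = T OR F = T
Y OR U = F OR T = T
(Y OR U) IFF Y = T IFF F = F
Y IMPLIES ((Y OR U) IFF Y) = F IMPLIES F = T
NOT (Y IMPLIES ((Y OR U) IFF Y)) = NOT T = F
(U OR Y) AND NOT (Y IMPLIES ((Y OR U) IFF Y)) = T AND F = F
U IMPLIES Y = T IMPLIES F = F
U IMPLIES (U IMPLIES Y) = T IMPLIES F = F
Y XOR U = F XOR T = T
(U IMPLIES (U IMPLIES Y)) XOR (Y XOR U) = F XOR T = T
((U OR Y) AND NOT (Y IMPLIES ((Y OR U) IFF Y))) XOR ((U IMPLIES (U IMPLIES Y)) XOR (Y XOR U)) = F XOR T = T
NOT (((U OR Y) AND NOT (Y IMPLIES ((Y OR U) IFF Y))) XOR ((U IMPLIES (U IMPLIES Y)) XOR (Y XOR U))) = NOT T = F
NOT (((U OR Y) AND NOT (Y IMPLIES ((Y OR U) IFF Y))) XOR ((U IMPLIES (U IMPLIES Y)) XOR (Y XOR U))) AND U = F AND T = F
((Y IFF U) XOR (Y XOR ((U XOR Y) IMPLIES U))) IFF (NOT (((U OR Y) AND NOT (Y IMPLIES ((Y OR U) IFF Y))) XOR ((U IMPLIES (U IMPLIES Y)) XOR (Y XOR U))) AND U) = T IFF F = F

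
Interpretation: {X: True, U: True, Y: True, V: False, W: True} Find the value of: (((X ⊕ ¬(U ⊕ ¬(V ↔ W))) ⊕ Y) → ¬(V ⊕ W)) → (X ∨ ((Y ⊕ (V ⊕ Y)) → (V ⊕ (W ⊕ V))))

True

V ↔ W = False ↔ True = False
¬(V ↔ W) = ¬False = True
U ⊕ ¬(V ↔ W) = True ⊕ True = False
¬(U ⊕ ¬(V ↔ W)) = ¬False = True
X ⊕ ¬(U ⊕ ¬(V ↔ W)) = True ⊕ True = False
(X ⊕ ¬(U ⊕ ¬(V ↔ W))) ⊕ Y = False ⊕ True = True
V ⊕ W = False ⊕ True = True
¬(V ⊕ W) = ¬True = False
((X ⊕ ¬(U ⊕ ¬(V ↔ W))) ⊕ Y) → ¬(V ⊕ W) = True → False = False
V ⊕ Y = False ⊕ True = True
Y ⊕ (V ⊕ Y) = True ⊕ True = False
W ⊕ V = True ⊕ False = True
V ⊕ (W ⊕ V) = False ⊕ True = True
(Y ⊕ (V ⊕ Y)) → (V ⊕ (W ⊕ V)) = False → True = True
X ∨ ((Y ⊕ (V ⊕ Y)) → (V ⊕ (W ⊕ V))) = True ∨ True = True
(((X ⊕ ¬(U ⊕ ¬(V ↔ W))) ⊕ Y) → ¬(V ⊕ W)) → (X ∨ ((Y ⊕ (V ⊕ Y)) → (V ⊕ (W ⊕ V)))) = False → True = True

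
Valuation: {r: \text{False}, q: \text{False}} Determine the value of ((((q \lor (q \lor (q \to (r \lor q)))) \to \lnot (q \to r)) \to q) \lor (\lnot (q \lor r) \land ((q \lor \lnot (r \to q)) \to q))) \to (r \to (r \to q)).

Substituting r=\text{False}, q=\text{False}:
r \lor q = \text{False} \lor \text{False} = \text{False}
q \to (r \lor q) = \text{False} \to \text{False} = \text{True}
q \lor (q \to (r \lor q)) = \text{False} \lor \text{True} = \text{True}
q \lor (q \lor (q \to (r \lor q))) = \text{False} \lor \text{True} = \text{True}
q \to r = \text{False} \to \text{False} = \text{True}
\lnot (q \to r) = \lnot \text{True} = \text{False}
(q \lor (q \lor (q \to (r \lor q)))) \to \lnot (q \to r) = \text{True} \to \text{False} = \text{False}
((q \lor (q \lor (q \to (r \lor q)))) \to \lnot (q \to r)) \to q = \text{False} \to \text{False} = \text{True}
q \lor r = \text{False} \lor \text{False} = \text{False}
\lnot (q \lor r) = \lnot \text{False} = \text{True}
r \to q = \text{False} \to \text{False} = \text{True}
\lnot (r \to q) = \lnot \text{True} = \text{False}
q \lor \lnot (r \to q) = \text{False} \lor \text{False} = \text{False}
(q \lor \lnot (r \to q)) \to q = \text{False} \to \text{False} = \text{True}
\lnot (q \lor r) \land ((q \lor \lnot (r \to q)) \to q) = \text{True} \land \text{True} = \text{True}
(((q \lor (q \lor (q \to (r \lor q)))) \to \lnot (q \to r)) \to q) \lor (\lnot (q \lor r) \land ((q \lor \lnot (r \to q)) \to q)) = \text{True} \lor \text{True} = \text{True}
r \to q = \text{False} \to \text{False} = \text{True}
r \to (r \to q) = \text{False} \to \text{True} = \text{True}
((((q \lor (q \lor (q \to (r \lor q)))) \to \lnot (q \to r)) \to q) \lor (\lnot (q \lor r) \land ((q \lor \lnot (r \to q)) \to q))) \to (r \to (r \to q)) = \text{True} \to \text{True} = \text{True}

\text{True}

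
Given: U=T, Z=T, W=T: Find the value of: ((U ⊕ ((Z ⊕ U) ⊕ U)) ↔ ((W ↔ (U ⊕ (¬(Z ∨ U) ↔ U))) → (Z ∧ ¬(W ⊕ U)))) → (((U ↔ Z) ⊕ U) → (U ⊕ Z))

Substituting U=T, Z=T, W=T:
Z ⊕ U = T ⊕ T = F
(Z ⊕ U) ⊕ U = F ⊕ T = T
U ⊕ ((Z ⊕ U) ⊕ U) = T ⊕ T = F
Z ∨ U = T ∨ T = T
¬(Z ∨ U) = ¬T = F
¬(Z ∨ U) ↔ U = F ↔ T = F
U ⊕ (¬(Z ∨ U) ↔ U) = T ⊕ F = T
W ↔ (U ⊕ (¬(Z ∨ U) ↔ U)) = T ↔ T = T
W ⊕ U = T ⊕ T = F
¬(W ⊕ U) = ¬F = T
Z ∧ ¬(W ⊕ U) = T ∧ T = T
(W ↔ (U ⊕ (¬(Z ∨ U) ↔ U))) → (Z ∧ ¬(W ⊕ U)) = T → T = T
(U ⊕ ((Z ⊕ U) ⊕ U)) ↔ ((W ↔ (U ⊕ (¬(Z ∨ U) ↔ U))) → (Z ∧ ¬(W ⊕ U))) = F ↔ T = F
U ↔ Z = T ↔ T = T
(U ↔ Z) ⊕ U = T ⊕ T = F
U ⊕ Z = T ⊕ T = F
((U ↔ Z) ⊕ U) → (U ⊕ Z) = F → F = T
((U ⊕ ((Z ⊕ U) ⊕ U)) ↔ ((W ↔ (U ⊕ (¬(Z ∨ U) ↔ U))) → (Z ∧ ¬(W ⊕ U)))) → (((U ↔ Z) ⊕ U) → (U ⊕ Z)) = F → T = T

T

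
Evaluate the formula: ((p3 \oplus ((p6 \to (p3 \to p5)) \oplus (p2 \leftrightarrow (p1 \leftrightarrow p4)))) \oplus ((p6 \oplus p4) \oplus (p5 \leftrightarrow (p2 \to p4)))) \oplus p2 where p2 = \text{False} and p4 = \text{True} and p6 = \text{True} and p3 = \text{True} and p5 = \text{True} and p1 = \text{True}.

\text{True}

Substituting p2=\text{False}, p4=\text{True}, p6=\text{True}, p3=\text{True}, p5=\text{True}, p1=\text{True}:
p3 \to p5 = \text{True} \to \text{True} = \text{True}
p6 \to (p3 \to p5) = \text{True} \to \text{True} = \text{True}
p1 \leftrightarrow p4 = \text{True} \leftrightarrow \text{True} = \text{True}
p2 \leftrightarrow (p1 \leftrightarrow p4) = \text{False} \leftrightarrow \text{True} = \text{False}
(p6 \to (p3 \to p5)) \oplus (p2 \leftrightarrow (p1 \leftrightarrow p4)) = \text{True} \oplus \text{False} = \text{True}
p3 \oplus ((p6 \to (p3 \to p5)) \oplus (p2 \leftrightarrow (p1 \leftrightarrow p4))) = \text{True} \oplus \text{True} = \text{False}
p6 \oplus p4 = \text{True} \oplus \text{True} = \text{False}
p2 \to p4 = \text{False} \to \text{True} = \text{True}
p5 \leftrightarrow (p2 \to p4) = \text{True} \leftrightarrow \text{True} = \text{True}
(p6 \oplus p4) \oplus (p5 \leftrightarrow (p2 \to p4)) = \text{False} \oplus \text{True} = \text{True}
(p3 \oplus ((p6 \to (p3 \to p5)) \oplus (p2 \leftrightarrow (p1 \leftrightarrow p4)))) \oplus ((p6 \oplus p4) \oplus (p5 \leftrightarrow (p2 \to p4))) = \text{False} \oplus \text{True} = \text{True}
((p3 \oplus ((p6 \to (p3 \to p5)) \oplus (p2 \leftrightarrow (p1 \leftrightarrow p4)))) \oplus ((p6 \oplus p4) \oplus (p5 \leftrightarrow (p2 \to p4)))) \oplus p2 = \text{True} \oplus \text{False} = \text{True}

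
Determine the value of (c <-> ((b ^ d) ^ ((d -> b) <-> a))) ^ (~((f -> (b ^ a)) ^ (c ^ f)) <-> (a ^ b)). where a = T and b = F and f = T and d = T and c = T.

Substituting a=T, b=F, f=T, d=T, c=T:
b ^ d = F ^ T = T
d -> b = T -> F = F
(d -> b) <-> a = F <-> T = F
(b ^ d) ^ ((d -> b) <-> a) = T ^ F = T
c <-> ((b ^ d) ^ ((d -> b) <-> a)) = T <-> T = T
b ^ a = F ^ T = T
f -> (b ^ a) = T -> T = T
c ^ f = T ^ T = F
(f -> (b ^ a)) ^ (c ^ f) = T ^ F = T
~((f -> (b ^ a)) ^ (c ^ f)) = ~T = F
a ^ b = T ^ F = T
~((f -> (b ^ a)) ^ (c ^ f)) <-> (a ^ b) = F <-> T = F
(c <-> ((b ^ d) ^ ((d -> b) <-> a))) ^ (~((f -> (b ^ a)) ^ (c ^ f)) <-> (a ^ b)) = T ^ F = T

T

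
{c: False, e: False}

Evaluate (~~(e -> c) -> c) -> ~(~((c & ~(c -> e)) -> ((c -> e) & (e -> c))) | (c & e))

e -> c = False -> False = True
~(e -> c) = ~True = False
~~(e -> c) = ~False = True
~~(e -> c) -> c = True -> False = False
c -> e = False -> False = True
~(c -> e) = ~True = False
c & ~(c -> e) = False & False = False
c -> e = False -> False = True
e -> c = False -> False = True
(c -> e) & (e -> c) = True & True = True
(c & ~(c -> e)) -> ((c -> e) & (e -> c)) = False -> True = True
~((c & ~(c -> e)) -> ((c -> e) & (e -> c))) = ~True = False
c & e = False & False = False
~((c & ~(c -> e)) -> ((c -> e) & (e -> c))) | (c & e) = False | False = False
~(~((c & ~(c -> e)) -> ((c -> e) & (e -> c))) | (c & e)) = ~False = True
(~~(e -> c) -> c) -> ~(~((c & ~(c -> e)) -> ((c -> e) & (e -> c))) | (c & e)) = False -> True = True

True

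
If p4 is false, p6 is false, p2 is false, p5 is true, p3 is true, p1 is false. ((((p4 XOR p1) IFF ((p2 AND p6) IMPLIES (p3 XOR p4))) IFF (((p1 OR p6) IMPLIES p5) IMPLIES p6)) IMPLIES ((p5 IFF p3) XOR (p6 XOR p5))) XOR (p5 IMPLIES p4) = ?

F

Substituting p4=F, p6=F, p2=F, p5=T, p3=T, p1=F:
p4 XOR p1 = F XOR F = F
p2 AND p6 = F AND F = F
p3 XOR p4 = T XOR F = T
(p2 AND p6) IMPLIES (p3 XOR p4) = F IMPLIES T = T
(p4 XOR p1) IFF ((p2 AND p6) IMPLIES (p3 XOR p4)) = F IFF T = F
p1 OR p6 = F OR F = F
(p1 OR p6) IMPLIES p5 = F IMPLIES T = T
((p1 OR p6) IMPLIES p5) IMPLIES p6 = T IMPLIES F = F
((p4 XOR p1) IFF ((p2 AND p6) IMPLIES (p3 XOR p4))) IFF (((p1 OR p6) IMPLIES p5) IMPLIES p6) = F IFF F = T
p5 IFF p3 = T IFF T = T
p6 XOR p5 = F XOR T = T
(p5 IFF p3) XOR (p6 XOR p5) = T XOR T = F
(((p4 XOR p1) IFF ((p2 AND p6) IMPLIES (p3 XOR p4))) IFF (((p1 OR p6) IMPLIES p5) IMPLIES p6)) IMPLIES ((p5 IFF p3) XOR (p6 XOR p5)) = T IMPLIES F = F
p5 IMPLIES p4 = T IMPLIES F = F
((((p4 XOR p1) IFF ((p2 AND p6) IMPLIES (p3 XOR p4))) IFF (((p1 OR p6) IMPLIES p5) IMPLIES p6)) IMPLIES ((p5 IFF p3) XOR (p6 XOR p5))) XOR (p5 IMPLIES p4) = F XOR F = F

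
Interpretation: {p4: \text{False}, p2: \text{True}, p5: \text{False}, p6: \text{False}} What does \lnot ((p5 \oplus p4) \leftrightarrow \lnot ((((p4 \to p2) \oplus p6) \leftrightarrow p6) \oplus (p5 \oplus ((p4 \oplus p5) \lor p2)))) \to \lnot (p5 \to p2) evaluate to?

p5 \oplus p4 = \text{False} \oplus \text{False} = \text{False}
p4 \to p2 = \text{False} \to \text{True} = \text{True}
(p4 \to p2) \oplus p6 = \text{True} \oplus \text{False} = \text{True}
((p4 \to p2) \oplus p6) \leftrightarrow p6 = \text{True} \leftrightarrow \text{False} = \text{False}
p4 \oplus p5 = \text{False} \oplus \text{False} = \text{False}
(p4 \oplus p5) \lor p2 = \text{False} \lor \text{True} = \text{True}
p5 \oplus ((p4 \oplus p5) \lor p2) = \text{False} \oplus \text{True} = \text{True}
(((p4 \to p2) \oplus p6) \leftrightarrow p6) \oplus (p5 \oplus ((p4 \oplus p5) \lor p2)) = \text{False} \oplus \text{True} = \text{True}
\lnot ((((p4 \to p2) \oplus p6) \leftrightarrow p6) \oplus (p5 \oplus ((p4 \oplus p5) \lor p2))) = \lnot \text{True} = \text{False}
(p5 \oplus p4) \leftrightarrow \lnot ((((p4 \to p2) \oplus p6) \leftrightarrow p6) \oplus (p5 \oplus ((p4 \oplus p5) \lor p2))) = \text{False} \leftrightarrow \text{False} = \text{True}
\lnot ((p5 \oplus p4) \leftrightarrow \lnot ((((p4 \to p2) \oplus p6) \leftrightarrow p6) \oplus (p5 \oplus ((p4 \oplus p5) \lor p2)))) = \lnot \text{True} = \text{False}
p5 \to p2 = \text{False} \to \text{True} = \text{True}
\lnot (p5 \to p2) = \lnot \text{True} = \text{False}
\lnot ((p5 \oplus p4) \leftrightarrow \lnot ((((p4 \to p2) \oplus p6) \leftrightarrow p6) \oplus (p5 \oplus ((p4 \oplus p5) \lor p2)))) \to \lnot (p5 \to p2) = \text{False} \to \text{False} = \text{True}

\text{True}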